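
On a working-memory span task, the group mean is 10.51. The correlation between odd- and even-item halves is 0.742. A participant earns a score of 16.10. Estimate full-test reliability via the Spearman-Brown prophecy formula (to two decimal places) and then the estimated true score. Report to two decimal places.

15.26

Spearman-Brown: ρ = 2r/(1 + r) = 2(0.742)/(1 + 0.742) = 1.4840/1.742 = 0.8519 → 0.85
Kelley's formula gives T̂ = 0.85·16.10 + 0.15·10.51 = 13.6850 + 1.5765 = 15.261.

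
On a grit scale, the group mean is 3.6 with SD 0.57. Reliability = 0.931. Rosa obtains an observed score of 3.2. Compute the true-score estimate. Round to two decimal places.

T̂ = ρX + (1 − ρ)μ
  = 0.931 × 3.2 + 0.069 × 3.6
  = 2.9792 + 0.2484
  = 3.228
  ≈ 3.23

3.23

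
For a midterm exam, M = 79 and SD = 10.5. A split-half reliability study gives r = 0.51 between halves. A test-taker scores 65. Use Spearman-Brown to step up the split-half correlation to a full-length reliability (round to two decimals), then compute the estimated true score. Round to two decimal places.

Spearman-Brown: ρ = 2r/(1 + r) = 2(0.51)/(1 + 0.51) = 1.020/1.51 = 0.6755 → 0.68
T̂ = 0.68(65) + 0.32(79) = 44.20 + 25.28 = 69.480 → 69.48

69.48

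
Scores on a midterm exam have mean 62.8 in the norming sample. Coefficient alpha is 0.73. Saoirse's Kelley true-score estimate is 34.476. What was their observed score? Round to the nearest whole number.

24

T̂ = ρX + (1 − ρ)μ  ⇒  X = (T̂ − (1 − ρ)μ) / ρ
X = (34.476 − 0.27 × 62.8) / 0.73 = (34.476 − 16.956) / 0.73 = 17.520 / 0.73 = 24.00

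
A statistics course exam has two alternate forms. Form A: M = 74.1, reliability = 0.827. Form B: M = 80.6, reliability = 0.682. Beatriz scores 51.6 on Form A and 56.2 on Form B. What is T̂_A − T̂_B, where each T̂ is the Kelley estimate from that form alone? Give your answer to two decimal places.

T̂_A = 0.827(51.6) + 0.173(74.1) = 55.4925
T̂_B = 0.682(56.2) + 0.318(80.6) = 63.9592
T̂_A − T̂_B = -8.4667

-8.47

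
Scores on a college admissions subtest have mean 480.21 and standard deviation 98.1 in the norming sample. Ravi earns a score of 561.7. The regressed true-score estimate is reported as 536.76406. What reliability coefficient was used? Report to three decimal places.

T̂ = ρX + (1 − ρ)μ  ⇒  T̂ − μ = ρ(X − μ)
ρ = (T̂ − μ)/(X − μ) = (536.76406 − 480.21) / (561.7 − 480.21) = 56.55406 / 81.49 = 0.69400

0.694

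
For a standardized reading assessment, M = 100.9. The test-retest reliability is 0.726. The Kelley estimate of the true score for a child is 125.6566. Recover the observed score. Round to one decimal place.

T̂ = ρX + (1 − ρ)μ  ⇒  X = (T̂ − (1 − ρ)μ) / ρ
X = (125.6566 − 0.274 × 100.9) / 0.726 = (125.6566 − 27.6466) / 0.726 = 98.0100 / 0.726 = 135.000

135.0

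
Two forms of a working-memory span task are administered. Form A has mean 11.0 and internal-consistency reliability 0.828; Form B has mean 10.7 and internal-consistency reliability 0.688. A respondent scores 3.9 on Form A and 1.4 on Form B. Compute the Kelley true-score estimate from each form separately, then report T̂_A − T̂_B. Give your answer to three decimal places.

0.820

T̂_A = 0.828(3.9) + 0.172(11.0) = 5.12120
T̂_B = 0.688(1.4) + 0.312(10.7) = 4.30160
T̂_A − T̂_B = 0.81960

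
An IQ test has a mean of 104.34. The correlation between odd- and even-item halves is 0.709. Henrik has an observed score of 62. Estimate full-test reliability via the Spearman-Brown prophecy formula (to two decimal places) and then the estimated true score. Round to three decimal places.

Spearman-Brown: ρ = 2r/(1 + r) = 2(0.709)/(1 + 0.709) = 1.4180/1.709 = 0.8297 → 0.83
T̂ = 0.83(62) + 0.17(104.34) = 51.46 + 17.7378 = 69.1978 → 69.198

69.198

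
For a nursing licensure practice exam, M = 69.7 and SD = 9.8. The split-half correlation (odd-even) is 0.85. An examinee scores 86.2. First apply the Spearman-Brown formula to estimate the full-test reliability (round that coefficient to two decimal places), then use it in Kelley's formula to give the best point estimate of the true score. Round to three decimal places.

Spearman-Brown: ρ = 2r/(1 + r) = 2(0.85)/(1 + 0.85) = 1.700/1.85 = 0.9189 → 0.92
Weight the observed score by reliability and the mean by (1 − reliability): T̂ = 0.92·86.2 + 0.08·69.7 = 79.304 + 5.576 = 84.8800.

84.880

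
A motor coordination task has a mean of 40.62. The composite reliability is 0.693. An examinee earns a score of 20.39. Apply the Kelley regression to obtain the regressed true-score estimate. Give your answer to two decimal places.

T̂ = ρX + (1 − ρ)μ
  = 0.693 × 20.39 + 0.307 × 40.62
  = 14.13027 + 12.47034
  = 26.601
  ≈ 26.60

26.60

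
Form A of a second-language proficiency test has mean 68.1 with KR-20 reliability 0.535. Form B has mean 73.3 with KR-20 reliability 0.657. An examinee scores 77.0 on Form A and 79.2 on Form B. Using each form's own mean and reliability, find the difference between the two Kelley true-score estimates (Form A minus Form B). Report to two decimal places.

T̂_A = 0.535(77.0) + 0.465(68.1) = 72.8615
T̂_B = 0.657(79.2) + 0.343(73.3) = 77.1763
T̂_A − T̂_B = -4.3148

-4.31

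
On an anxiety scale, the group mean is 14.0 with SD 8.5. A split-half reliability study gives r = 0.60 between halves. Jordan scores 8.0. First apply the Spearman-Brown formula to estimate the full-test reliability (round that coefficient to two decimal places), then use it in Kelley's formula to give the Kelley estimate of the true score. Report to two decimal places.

9.50

Spearman-Brown: ρ = 2r/(1 + r) = 2(0.60)/(1 + 0.60) = 1.200/1.60 = 0.7500 → 0.75
T̂ = ρX + (1 − ρ)μ
  = 0.75 × 8.0 + 0.25 × 14.0
  = 6.000 + 3.500
  = 9.500
  ≈ 9.50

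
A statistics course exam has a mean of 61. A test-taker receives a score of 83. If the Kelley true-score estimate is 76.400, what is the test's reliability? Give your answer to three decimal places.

T̂ = ρX + (1 − ρ)μ  ⇒  T̂ − μ = ρ(X − μ)
ρ = (T̂ − μ)/(X − μ) = (76.400 − 61) / (83 − 61) = 15.400 / 22.0 = 0.70000

0.700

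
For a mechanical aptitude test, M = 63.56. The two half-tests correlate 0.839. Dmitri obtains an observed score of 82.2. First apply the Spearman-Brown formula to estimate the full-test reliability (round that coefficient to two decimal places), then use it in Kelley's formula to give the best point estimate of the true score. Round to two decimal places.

Spearman-Brown: ρ = 2r/(1 + r) = 2(0.839)/(1 + 0.839) = 1.6780/1.839 = 0.9125 → 0.91
T̂ = 0.91(82.2) + 0.09(63.56) = 74.802 + 5.7204 = 80.522 → 80.52

80.52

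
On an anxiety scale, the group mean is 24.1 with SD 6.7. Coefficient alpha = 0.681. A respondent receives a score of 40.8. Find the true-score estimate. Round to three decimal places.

T̂ = 0.681(40.8) + 0.319(24.1) = 27.7848 + 7.6879 = 35.4727 → 35.473

35.473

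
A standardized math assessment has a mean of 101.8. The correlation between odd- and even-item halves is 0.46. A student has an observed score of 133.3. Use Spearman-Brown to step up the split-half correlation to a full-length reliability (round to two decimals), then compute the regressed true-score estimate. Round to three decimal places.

121.645

Spearman-Brown: ρ = 2r/(1 + r) = 2(0.46)/(1 + 0.46) = 0.920/1.46 = 0.6301 → 0.63
T̂ = 0.63(133.3) + 0.37(101.8) = 83.979 + 37.666 = 121.6450 → 121.645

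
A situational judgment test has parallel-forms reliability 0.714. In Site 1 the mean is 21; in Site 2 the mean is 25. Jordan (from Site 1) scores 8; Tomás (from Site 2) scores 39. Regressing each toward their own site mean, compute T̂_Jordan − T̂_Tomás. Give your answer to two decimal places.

T̂_Jordan = 0.714(8) + 0.286(21) = 11.7180
T̂_Tomás = 0.714(39) + 0.286(25) = 34.9960
Difference = 11.7180 − 34.9960 = -23.2780

-23.28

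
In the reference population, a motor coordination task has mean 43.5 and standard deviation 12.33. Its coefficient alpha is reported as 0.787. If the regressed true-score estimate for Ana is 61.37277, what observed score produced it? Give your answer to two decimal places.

66.21

T̂ = ρX + (1 − ρ)μ  ⇒  X = (T̂ − (1 − ρ)μ) / ρ
X = (61.37277 − 0.213 × 43.5) / 0.787 = (61.37277 − 9.2655) / 0.787 = 52.10727 / 0.787 = 66.2100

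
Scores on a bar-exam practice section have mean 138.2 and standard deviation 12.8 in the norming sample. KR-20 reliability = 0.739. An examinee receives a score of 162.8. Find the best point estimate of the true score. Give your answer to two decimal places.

156.38

T̂ = ρX + (1 − ρ)μ
  = 0.739 × 162.8 + 0.261 × 138.2
  = 120.3092 + 36.0702
  = 156.379
  ≈ 156.38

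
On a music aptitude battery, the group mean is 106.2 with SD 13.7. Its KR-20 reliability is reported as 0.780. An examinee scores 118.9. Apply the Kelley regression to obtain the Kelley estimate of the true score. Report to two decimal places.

116.11

T̂ = 0.780(118.9) + 0.220(106.2) = 92.7420 + 23.3640 = 116.106 → 116.11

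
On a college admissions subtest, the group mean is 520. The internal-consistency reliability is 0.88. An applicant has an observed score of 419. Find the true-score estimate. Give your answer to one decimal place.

431.1

T̂ = ρX + (1 − ρ)μ
  = 0.88 × 419 + 0.12 × 520
  = 368.72 + 62.40
  = 431.12
  ≈ 431.1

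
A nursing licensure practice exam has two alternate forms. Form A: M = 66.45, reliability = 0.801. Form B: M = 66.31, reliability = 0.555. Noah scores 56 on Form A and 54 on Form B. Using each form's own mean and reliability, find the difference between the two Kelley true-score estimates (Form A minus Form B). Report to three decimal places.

T̂_A = 0.801(56) + 0.199(66.45) = 58.07955
T̂_B = 0.555(54) + 0.445(66.31) = 59.47795
T̂_A − T̂_B = -1.39840

-1.398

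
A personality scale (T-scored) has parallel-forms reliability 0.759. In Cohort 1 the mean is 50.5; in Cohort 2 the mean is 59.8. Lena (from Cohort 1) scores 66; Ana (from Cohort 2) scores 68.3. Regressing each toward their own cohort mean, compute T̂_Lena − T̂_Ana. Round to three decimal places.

-3.987

T̂_Lena = 0.759(66) + 0.241(50.5) = 62.26450
T̂_Ana = 0.759(68.3) + 0.241(59.8) = 66.25150
Difference = 62.26450 − 66.25150 = -3.98700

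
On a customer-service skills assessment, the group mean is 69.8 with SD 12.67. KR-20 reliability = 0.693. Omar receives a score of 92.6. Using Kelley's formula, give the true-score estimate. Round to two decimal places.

85.60

T̂ = ρX + (1 − ρ)μ
  = 0.693 × 92.6 + 0.307 × 69.8
  = 64.1718 + 21.4286
  = 85.600
  ≈ 85.60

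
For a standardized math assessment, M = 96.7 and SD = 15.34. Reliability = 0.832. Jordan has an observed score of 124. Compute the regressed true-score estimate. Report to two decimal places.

T̂ = ρX + (1 − ρ)μ
  = 0.832 × 124 + 0.168 × 96.7
  = 103.168 + 16.2456
  = 119.414
  ≈ 119.41

119.41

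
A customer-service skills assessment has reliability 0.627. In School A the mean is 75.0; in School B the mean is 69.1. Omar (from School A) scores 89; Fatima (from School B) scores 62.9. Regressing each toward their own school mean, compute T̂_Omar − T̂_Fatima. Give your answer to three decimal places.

T̂_Omar = 0.627(89) + 0.373(75.0) = 83.77800
T̂_Fatima = 0.627(62.9) + 0.373(69.1) = 65.21260
Difference = 83.77800 − 65.21260 = 18.56540

18.565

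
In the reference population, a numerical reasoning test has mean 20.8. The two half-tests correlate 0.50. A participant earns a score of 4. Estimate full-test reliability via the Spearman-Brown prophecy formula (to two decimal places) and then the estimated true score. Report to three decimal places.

Spearman-Brown: ρ = 2r/(1 + r) = 2(0.50)/(1 + 0.50) = 1.000/1.50 = 0.6667 → 0.67
Regress the observed score toward the mean by the unreliability: T̂ = 0.67·4 + 0.33·20.8 = 2.68 + 6.864 = 9.5440.

9.544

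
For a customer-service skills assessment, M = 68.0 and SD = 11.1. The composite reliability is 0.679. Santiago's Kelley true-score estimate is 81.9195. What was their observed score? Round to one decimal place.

T̂ = ρX + (1 − ρ)μ  ⇒  X = (T̂ − (1 − ρ)μ) / ρ
X = (81.9195 − 0.321 × 68.0) / 0.679 = (81.9195 − 21.8280) / 0.679 = 60.0915 / 0.679 = 88.500

88.5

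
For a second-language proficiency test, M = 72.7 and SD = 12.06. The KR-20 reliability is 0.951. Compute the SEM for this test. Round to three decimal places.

SEM = SD · √(1 − ρ) = 12.06 × √0.049 = 12.06 × 0.2214 = 2.6696

2.670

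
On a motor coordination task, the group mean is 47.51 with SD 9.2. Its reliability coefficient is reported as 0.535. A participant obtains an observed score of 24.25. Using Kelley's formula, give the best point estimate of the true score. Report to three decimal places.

35.066

Kelley's formula gives T̂ = 0.535·24.25 + 0.465·47.51 = 12.97375 + 22.09215 = 35.0659.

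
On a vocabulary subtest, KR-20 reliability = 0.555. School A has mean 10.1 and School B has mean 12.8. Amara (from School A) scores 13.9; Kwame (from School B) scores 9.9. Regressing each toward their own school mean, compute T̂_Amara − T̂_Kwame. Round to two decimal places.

1.02

T̂_Amara = 0.555(13.9) + 0.445(10.1) = 12.2090
T̂_Kwame = 0.555(9.9) + 0.445(12.8) = 11.1905
Difference = 12.2090 − 11.1905 = 1.0185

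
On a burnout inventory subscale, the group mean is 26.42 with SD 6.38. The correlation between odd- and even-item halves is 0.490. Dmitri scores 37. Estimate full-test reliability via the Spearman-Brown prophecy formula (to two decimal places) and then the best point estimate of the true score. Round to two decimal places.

Spearman-Brown: ρ = 2r/(1 + r) = 2(0.490)/(1 + 0.490) = 0.9800/1.490 = 0.6577 → 0.66
T̂ = 0.66(37) + 0.34(26.42) = 24.42 + 8.9828 = 33.403 → 33.40

33.40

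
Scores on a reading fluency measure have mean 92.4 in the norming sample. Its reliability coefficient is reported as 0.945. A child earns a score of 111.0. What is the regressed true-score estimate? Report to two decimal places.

109.98

Weight the observed score by reliability and the mean by (1 − reliability): T̂ = 0.945·111.0 + 0.055·92.4 = 104.8950 + 5.0820 = 109.977.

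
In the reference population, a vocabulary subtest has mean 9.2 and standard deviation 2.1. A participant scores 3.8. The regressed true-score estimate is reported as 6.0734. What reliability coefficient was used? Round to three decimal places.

T̂ = ρX + (1 − ρ)μ  ⇒  T̂ − μ = ρ(X − μ)
ρ = (T̂ − μ)/(X − μ) = (6.0734 − 9.2) / (3.8 − 9.2) = -3.1266 / -5.4 = 0.57900

0.579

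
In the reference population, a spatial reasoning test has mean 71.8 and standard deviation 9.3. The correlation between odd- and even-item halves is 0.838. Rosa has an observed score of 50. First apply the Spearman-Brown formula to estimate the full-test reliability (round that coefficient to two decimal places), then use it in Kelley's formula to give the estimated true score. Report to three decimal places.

Spearman-Brown: ρ = 2r/(1 + r) = 2(0.838)/(1 + 0.838) = 1.6760/1.838 = 0.9119 → 0.91
T̂ = ρX + (1 − ρ)μ
  = 0.91 × 50 + 0.09 × 71.8
  = 45.50 + 6.462
  = 51.9620
  ≈ 51.962

51.962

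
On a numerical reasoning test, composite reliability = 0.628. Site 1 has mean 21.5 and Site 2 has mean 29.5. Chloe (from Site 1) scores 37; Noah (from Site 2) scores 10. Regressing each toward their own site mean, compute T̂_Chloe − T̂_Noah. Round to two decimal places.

13.98

T̂_Chloe = 0.628(37) + 0.372(21.5) = 31.2340
T̂_Noah = 0.628(10) + 0.372(29.5) = 17.2540
Difference = 31.2340 − 17.2540 = 13.9800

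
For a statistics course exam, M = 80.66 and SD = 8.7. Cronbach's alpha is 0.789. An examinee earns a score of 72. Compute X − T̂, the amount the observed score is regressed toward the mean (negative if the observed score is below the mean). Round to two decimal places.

-1.83

T̂ = 0.789(72) + 0.211(80.66) = 56.808 + 17.01926 = 73.8273 → 73.827
X − T̂ = 72 − 73.827 = -1.827 → -1.83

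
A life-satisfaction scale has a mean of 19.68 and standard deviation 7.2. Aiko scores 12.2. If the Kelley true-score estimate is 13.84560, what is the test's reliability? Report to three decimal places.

T̂ = ρX + (1 − ρ)μ  ⇒  T̂ − μ = ρ(X − μ)
ρ = (T̂ − μ)/(X − μ) = (13.84560 − 19.68) / (12.2 − 19.68) = -5.83440 / -7.48 = 0.78000

0.780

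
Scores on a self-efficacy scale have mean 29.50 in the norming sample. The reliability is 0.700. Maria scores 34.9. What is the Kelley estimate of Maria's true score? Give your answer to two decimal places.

33.28

Weight the observed score by reliability and the mean by (1 − reliability): T̂ = 0.700·34.9 + 0.300·29.50 = 24.4300 + 8.85000 = 33.280.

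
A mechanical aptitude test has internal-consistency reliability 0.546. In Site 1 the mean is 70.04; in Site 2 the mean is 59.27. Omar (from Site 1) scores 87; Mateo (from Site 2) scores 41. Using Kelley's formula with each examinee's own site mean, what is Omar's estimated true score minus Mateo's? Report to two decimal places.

T̂_Omar = 0.546(87) + 0.454(70.04) = 79.3002
T̂_Mateo = 0.546(41) + 0.454(59.27) = 49.2946
Difference = 79.3002 − 49.2946 = 30.0056

30.01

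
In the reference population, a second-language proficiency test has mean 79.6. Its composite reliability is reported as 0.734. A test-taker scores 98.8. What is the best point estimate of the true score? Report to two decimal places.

T̂ = ρX + (1 − ρ)μ
  = 0.734 × 98.8 + 0.266 × 79.6
  = 72.5192 + 21.1736
  = 93.693
  ≈ 93.69

93.69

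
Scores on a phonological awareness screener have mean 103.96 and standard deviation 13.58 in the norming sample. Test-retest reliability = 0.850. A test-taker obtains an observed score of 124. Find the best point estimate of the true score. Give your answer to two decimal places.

T̂ = ρX + (1 − ρ)μ
  = 0.850 × 124 + 0.150 × 103.96
  = 105.400 + 15.59400
  = 120.994
  ≈ 120.99

120.99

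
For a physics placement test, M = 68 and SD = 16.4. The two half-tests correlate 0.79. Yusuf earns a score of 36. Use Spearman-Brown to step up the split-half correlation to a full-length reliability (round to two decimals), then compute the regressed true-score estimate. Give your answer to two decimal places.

39.84

Spearman-Brown: ρ = 2r/(1 + r) = 2(0.79)/(1 + 0.79) = 1.580/1.79 = 0.8827 → 0.88
T̂ = 0.88(36) + 0.12(68) = 31.68 + 8.16 = 39.840 → 39.84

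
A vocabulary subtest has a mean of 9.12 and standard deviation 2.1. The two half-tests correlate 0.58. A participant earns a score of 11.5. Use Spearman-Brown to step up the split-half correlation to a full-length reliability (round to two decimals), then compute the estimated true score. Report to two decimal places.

Spearman-Brown: ρ = 2r/(1 + r) = 2(0.58)/(1 + 0.58) = 1.160/1.58 = 0.7342 → 0.73
Kelley's formula gives T̂ = 0.73·11.5 + 0.27·9.12 = 8.395 + 2.4624 = 10.857.

10.86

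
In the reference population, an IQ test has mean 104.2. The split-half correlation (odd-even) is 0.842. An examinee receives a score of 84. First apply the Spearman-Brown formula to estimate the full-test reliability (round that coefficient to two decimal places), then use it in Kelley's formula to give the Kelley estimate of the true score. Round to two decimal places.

Spearman-Brown: ρ = 2r/(1 + r) = 2(0.842)/(1 + 0.842) = 1.6840/1.842 = 0.9142 → 0.91
T̂ = ρX + (1 − ρ)μ
  = 0.91 × 84 + 0.09 × 104.2
  = 76.44 + 9.378
  = 85.818
  ≈ 85.82

85.82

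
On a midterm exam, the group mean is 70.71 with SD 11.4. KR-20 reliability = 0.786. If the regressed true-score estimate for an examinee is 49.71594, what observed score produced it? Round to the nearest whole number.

44

T̂ = ρX + (1 − ρ)μ  ⇒  X = (T̂ − (1 − ρ)μ) / ρ
X = (49.71594 − 0.214 × 70.71) / 0.786 = (49.71594 − 15.13194) / 0.786 = 34.58400 / 0.786 = 44.00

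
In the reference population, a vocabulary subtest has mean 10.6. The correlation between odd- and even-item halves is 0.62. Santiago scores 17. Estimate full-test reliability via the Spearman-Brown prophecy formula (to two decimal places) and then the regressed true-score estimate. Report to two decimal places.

Spearman-Brown: ρ = 2r/(1 + r) = 2(0.62)/(1 + 0.62) = 1.240/1.62 = 0.7654 → 0.77
T̂ = 0.77(17) + 0.23(10.6) = 13.09 + 2.438 = 15.528 → 15.53

15.53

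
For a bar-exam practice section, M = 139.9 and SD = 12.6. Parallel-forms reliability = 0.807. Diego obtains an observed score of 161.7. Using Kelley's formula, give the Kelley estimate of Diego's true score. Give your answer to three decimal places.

T̂ = 0.807(161.7) + 0.193(139.9) = 130.4919 + 27.0007 = 157.4926 → 157.493

157.493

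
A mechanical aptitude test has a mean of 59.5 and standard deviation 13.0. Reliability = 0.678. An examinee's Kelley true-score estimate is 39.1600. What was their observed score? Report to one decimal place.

29.5

T̂ = ρX + (1 − ρ)μ  ⇒  X = (T̂ − (1 − ρ)μ) / ρ
X = (39.1600 − 0.322 × 59.5) / 0.678 = (39.1600 − 19.1590) / 0.678 = 20.0010 / 0.678 = 29.500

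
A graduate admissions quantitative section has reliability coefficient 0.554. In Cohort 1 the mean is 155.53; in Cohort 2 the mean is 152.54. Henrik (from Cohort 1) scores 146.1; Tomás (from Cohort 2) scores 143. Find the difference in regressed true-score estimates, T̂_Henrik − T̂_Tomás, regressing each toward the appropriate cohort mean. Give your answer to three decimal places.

T̂_Henrik = 0.554(146.1) + 0.446(155.53) = 150.30578
T̂_Tomás = 0.554(143) + 0.446(152.54) = 147.25484
Difference = 150.30578 − 147.25484 = 3.05094

3.051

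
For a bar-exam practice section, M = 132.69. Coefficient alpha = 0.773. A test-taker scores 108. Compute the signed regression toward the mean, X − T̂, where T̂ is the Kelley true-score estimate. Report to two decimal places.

-5.60

T̂ = 0.773(108) + 0.227(132.69) = 83.484 + 30.12063 = 113.6046 → 113.605
X − T̂ = 108 − 113.605 = -5.605 → -5.60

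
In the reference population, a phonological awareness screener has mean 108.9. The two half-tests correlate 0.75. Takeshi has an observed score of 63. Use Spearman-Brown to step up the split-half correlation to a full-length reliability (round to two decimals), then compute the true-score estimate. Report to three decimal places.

Spearman-Brown: ρ = 2r/(1 + r) = 2(0.75)/(1 + 0.75) = 1.500/1.75 = 0.8571 → 0.86
T̂ = 0.86(63) + 0.14(108.9) = 54.18 + 15.246 = 69.4260 → 69.426

69.426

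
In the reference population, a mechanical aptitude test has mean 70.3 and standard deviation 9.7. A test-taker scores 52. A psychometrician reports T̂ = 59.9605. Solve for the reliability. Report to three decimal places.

T̂ = ρX + (1 − ρ)μ  ⇒  T̂ − μ = ρ(X − μ)
ρ = (T̂ − μ)/(X − μ) = (59.9605 − 70.3) / (52 − 70.3) = -10.3395 / -18.3 = 0.56500

0.565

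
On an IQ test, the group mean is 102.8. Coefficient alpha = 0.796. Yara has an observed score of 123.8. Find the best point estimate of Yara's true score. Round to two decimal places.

T̂ = 0.796(123.8) + 0.204(102.8) = 98.5448 + 20.9712 = 119.516 → 119.52

119.52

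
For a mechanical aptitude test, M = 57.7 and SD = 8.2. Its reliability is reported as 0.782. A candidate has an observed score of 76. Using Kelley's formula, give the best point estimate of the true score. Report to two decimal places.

72.01

T̂ = 0.782(76) + 0.218(57.7) = 59.432 + 12.5786 = 72.011 → 72.01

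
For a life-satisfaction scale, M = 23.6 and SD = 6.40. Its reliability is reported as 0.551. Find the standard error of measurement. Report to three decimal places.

4.288

SEM = SD · √(1 − ρ) = 6.40 × √0.449 = 6.40 × 0.6701 = 4.2885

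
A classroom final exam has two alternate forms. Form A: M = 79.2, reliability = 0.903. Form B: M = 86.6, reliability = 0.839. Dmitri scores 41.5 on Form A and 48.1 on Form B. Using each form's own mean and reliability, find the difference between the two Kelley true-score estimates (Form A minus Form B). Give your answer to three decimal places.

-9.142

T̂_A = 0.903(41.5) + 0.097(79.2) = 45.15690
T̂_B = 0.839(48.1) + 0.161(86.6) = 54.29850
T̂_A − T̂_B = -9.14160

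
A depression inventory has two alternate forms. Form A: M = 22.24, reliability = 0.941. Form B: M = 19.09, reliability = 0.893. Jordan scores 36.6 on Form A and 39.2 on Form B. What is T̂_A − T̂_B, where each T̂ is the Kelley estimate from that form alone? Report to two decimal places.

-1.30

T̂_A = 0.941(36.6) + 0.059(22.24) = 35.7528
T̂_B = 0.893(39.2) + 0.107(19.09) = 37.0482
T̂_A − T̂_B = -1.2955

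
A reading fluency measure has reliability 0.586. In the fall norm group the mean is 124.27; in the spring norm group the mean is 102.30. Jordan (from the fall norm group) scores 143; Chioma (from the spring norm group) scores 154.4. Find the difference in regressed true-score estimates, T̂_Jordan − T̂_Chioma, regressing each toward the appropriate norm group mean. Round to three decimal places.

T̂_Jordan = 0.586(143) + 0.414(124.27) = 135.24578
T̂_Chioma = 0.586(154.4) + 0.414(102.30) = 132.83060
Difference = 135.24578 − 132.83060 = 2.41518

2.415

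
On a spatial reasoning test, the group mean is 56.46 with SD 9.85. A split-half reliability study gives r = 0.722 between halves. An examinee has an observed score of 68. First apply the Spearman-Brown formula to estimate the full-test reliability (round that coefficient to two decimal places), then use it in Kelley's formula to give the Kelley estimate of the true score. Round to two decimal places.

66.15

Spearman-Brown: ρ = 2r/(1 + r) = 2(0.722)/(1 + 0.722) = 1.4440/1.722 = 0.8386 → 0.84
T̂ = ρX + (1 − ρ)μ
  = 0.84 × 68 + 0.16 × 56.46
  = 57.12 + 9.0336
  = 66.154
  ≈ 66.15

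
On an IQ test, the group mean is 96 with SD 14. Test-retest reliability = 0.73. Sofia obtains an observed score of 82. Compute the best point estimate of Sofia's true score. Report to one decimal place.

T̂ = 0.73(82) + 0.27(96) = 59.86 + 25.92 = 85.78 → 85.8

85.8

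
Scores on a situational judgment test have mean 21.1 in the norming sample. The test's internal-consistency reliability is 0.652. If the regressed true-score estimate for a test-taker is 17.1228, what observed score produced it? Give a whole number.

T̂ = ρX + (1 − ρ)μ  ⇒  X = (T̂ − (1 − ρ)μ) / ρ
X = (17.1228 − 0.348 × 21.1) / 0.652 = (17.1228 − 7.3428) / 0.652 = 9.7800 / 0.652 = 15.00

15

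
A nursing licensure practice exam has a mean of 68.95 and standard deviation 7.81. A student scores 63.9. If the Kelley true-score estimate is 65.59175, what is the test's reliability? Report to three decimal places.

0.665

T̂ = ρX + (1 − ρ)μ  ⇒  T̂ − μ = ρ(X − μ)
ρ = (T̂ − μ)/(X − μ) = (65.59175 − 68.95) / (63.9 − 68.95) = -3.35825 / -5.05 = 0.66500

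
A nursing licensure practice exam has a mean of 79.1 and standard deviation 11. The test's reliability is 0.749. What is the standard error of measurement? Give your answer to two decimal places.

SEM = SD · √(1 − ρ) = 11 × √0.251 = 11 × 0.5010 = 5.511

5.51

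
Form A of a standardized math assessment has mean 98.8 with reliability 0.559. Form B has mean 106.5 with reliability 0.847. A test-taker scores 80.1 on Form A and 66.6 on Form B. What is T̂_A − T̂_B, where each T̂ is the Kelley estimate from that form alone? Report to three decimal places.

15.642

T̂_A = 0.559(80.1) + 0.441(98.8) = 88.34670
T̂_B = 0.847(66.6) + 0.153(106.5) = 72.70470
T̂_A − T̂_B = 15.64200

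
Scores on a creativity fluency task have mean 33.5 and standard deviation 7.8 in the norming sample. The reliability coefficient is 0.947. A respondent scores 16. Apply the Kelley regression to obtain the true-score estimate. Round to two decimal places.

Weight the observed score by reliability and the mean by (1 − reliability): T̂ = 0.947·16 + 0.053·33.5 = 15.152 + 1.7755 = 16.927.

16.93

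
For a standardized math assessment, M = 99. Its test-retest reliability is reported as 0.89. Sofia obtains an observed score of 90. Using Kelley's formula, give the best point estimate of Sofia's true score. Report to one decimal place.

Weight the observed score by reliability and the mean by (1 − reliability): T̂ = 0.89·90 + 0.11·99 = 80.10 + 10.89 = 90.99.

91.0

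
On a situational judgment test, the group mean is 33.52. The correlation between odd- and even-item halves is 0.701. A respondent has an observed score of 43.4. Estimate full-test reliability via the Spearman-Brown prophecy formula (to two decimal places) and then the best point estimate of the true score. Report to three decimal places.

Spearman-Brown: ρ = 2r/(1 + r) = 2(0.701)/(1 + 0.701) = 1.4020/1.701 = 0.8242 → 0.82
T̂ = ρX + (1 − ρ)μ
  = 0.82 × 43.4 + 0.18 × 33.52
  = 35.588 + 6.0336
  = 41.6216
  ≈ 41.622

41.622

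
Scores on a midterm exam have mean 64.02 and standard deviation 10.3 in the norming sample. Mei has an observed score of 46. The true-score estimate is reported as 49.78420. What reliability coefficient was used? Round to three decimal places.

0.790

T̂ = ρX + (1 − ρ)μ  ⇒  T̂ − μ = ρ(X − μ)
ρ = (T̂ − μ)/(X − μ) = (49.78420 − 64.02) / (46 − 64.02) = -14.23580 / -18.02 = 0.79000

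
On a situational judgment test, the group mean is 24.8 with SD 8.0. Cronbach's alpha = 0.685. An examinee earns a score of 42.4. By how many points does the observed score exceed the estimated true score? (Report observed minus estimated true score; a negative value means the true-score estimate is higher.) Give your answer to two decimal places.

5.54

Kelley's formula gives T̂ = 0.685·42.4 + 0.315·24.8 = 29.0440 + 7.8120 = 36.8560.
X − T̂ = 42.4 − 36.856 = 5.544 → 5.54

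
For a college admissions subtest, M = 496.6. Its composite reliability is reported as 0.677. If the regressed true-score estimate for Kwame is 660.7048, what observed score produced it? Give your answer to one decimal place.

739.0

T̂ = ρX + (1 − ρ)μ  ⇒  X = (T̂ − (1 − ρ)μ) / ρ
X = (660.7048 − 0.323 × 496.6) / 0.677 = (660.7048 − 160.4018) / 0.677 = 500.3030 / 0.677 = 739.000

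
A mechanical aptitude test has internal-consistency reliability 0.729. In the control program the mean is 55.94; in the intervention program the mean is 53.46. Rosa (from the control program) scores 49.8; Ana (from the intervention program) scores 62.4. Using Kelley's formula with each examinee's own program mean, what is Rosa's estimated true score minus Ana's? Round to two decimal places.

T̂_Rosa = 0.729(49.8) + 0.271(55.94) = 51.4639
T̂_Ana = 0.729(62.4) + 0.271(53.46) = 59.9773
Difference = 51.4639 − 59.9773 = -8.5133

-8.51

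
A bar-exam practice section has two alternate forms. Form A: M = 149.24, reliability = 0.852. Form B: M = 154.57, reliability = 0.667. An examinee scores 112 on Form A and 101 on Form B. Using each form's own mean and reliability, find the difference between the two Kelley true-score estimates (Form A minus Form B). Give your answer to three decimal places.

-1.327

T̂_A = 0.852(112) + 0.148(149.24) = 117.51152
T̂_B = 0.667(101) + 0.333(154.57) = 118.83881
T̂_A − T̂_B = -1.32729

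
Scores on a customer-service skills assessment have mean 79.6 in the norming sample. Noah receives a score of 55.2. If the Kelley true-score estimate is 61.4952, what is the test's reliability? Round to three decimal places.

T̂ = ρX + (1 − ρ)μ  ⇒  T̂ − μ = ρ(X − μ)
ρ = (T̂ − μ)/(X − μ) = (61.4952 − 79.6) / (55.2 − 79.6) = -18.1048 / -24.4 = 0.74200

0.742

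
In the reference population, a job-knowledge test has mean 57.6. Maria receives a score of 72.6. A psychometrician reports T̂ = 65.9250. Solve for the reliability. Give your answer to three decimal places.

0.555

T̂ = ρX + (1 − ρ)μ  ⇒  T̂ − μ = ρ(X − μ)
ρ = (T̂ − μ)/(X − μ) = (65.9250 − 57.6) / (72.6 − 57.6) = 8.3250 / 15.0 = 0.55500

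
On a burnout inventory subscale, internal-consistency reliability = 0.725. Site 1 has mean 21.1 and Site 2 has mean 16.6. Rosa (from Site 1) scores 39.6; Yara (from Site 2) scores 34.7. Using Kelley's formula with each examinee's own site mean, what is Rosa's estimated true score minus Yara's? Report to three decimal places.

T̂_Rosa = 0.725(39.6) + 0.275(21.1) = 34.51250
T̂_Yara = 0.725(34.7) + 0.275(16.6) = 29.72250
Difference = 34.51250 − 29.72250 = 4.79000

4.790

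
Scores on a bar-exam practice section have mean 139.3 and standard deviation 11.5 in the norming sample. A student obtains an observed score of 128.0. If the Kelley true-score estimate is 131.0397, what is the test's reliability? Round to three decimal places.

T̂ = ρX + (1 − ρ)μ  ⇒  T̂ − μ = ρ(X − μ)
ρ = (T̂ − μ)/(X − μ) = (131.0397 − 139.3) / (128.0 − 139.3) = -8.2603 / -11.3 = 0.73100

0.731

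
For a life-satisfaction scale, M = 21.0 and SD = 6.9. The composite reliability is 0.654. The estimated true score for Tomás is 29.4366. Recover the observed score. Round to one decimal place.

33.9

T̂ = ρX + (1 − ρ)μ  ⇒  X = (T̂ − (1 − ρ)μ) / ρ
X = (29.4366 − 0.346 × 21.0) / 0.654 = (29.4366 − 7.2660) / 0.654 = 22.1706 / 0.654 = 33.900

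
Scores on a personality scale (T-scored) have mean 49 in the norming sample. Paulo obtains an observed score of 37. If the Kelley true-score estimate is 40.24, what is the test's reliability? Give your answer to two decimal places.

T̂ = ρX + (1 − ρ)μ  ⇒  T̂ − μ = ρ(X − μ)
ρ = (T̂ − μ)/(X − μ) = (40.24 − 49) / (37 − 49) = -8.76 / -12.0 = 0.7300

0.73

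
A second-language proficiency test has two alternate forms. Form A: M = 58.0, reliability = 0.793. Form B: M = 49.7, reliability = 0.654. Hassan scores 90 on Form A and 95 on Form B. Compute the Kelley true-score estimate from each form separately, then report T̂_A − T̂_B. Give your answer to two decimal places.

T̂_A = 0.793(90) + 0.207(58.0) = 83.3760
T̂_B = 0.654(95) + 0.346(49.7) = 79.3262
T̂_A − T̂_B = 4.0498

4.05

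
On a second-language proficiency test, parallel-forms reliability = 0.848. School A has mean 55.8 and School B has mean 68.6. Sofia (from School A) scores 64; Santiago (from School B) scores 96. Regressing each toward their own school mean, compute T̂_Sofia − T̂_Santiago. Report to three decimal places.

T̂_Sofia = 0.848(64) + 0.152(55.8) = 62.75360
T̂_Santiago = 0.848(96) + 0.152(68.6) = 91.83520
Difference = 62.75360 − 91.83520 = -29.08160

-29.082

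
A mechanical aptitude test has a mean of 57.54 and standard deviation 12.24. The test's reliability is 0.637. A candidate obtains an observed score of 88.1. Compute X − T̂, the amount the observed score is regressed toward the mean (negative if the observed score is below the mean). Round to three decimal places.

11.093

Weight the observed score by reliability and the mean by (1 − reliability): T̂ = 0.637·88.1 + 0.363·57.54 = 56.1197 + 20.88702 = 77.00672.
X − T̂ = 88.1 − 77.0067 = 11.0933 → 11.093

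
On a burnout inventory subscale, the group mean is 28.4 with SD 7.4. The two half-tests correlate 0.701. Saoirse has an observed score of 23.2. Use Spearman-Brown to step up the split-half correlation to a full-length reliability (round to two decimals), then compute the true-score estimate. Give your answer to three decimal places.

24.136

Spearman-Brown: ρ = 2r/(1 + r) = 2(0.701)/(1 + 0.701) = 1.4020/1.701 = 0.8242 → 0.82
Weight the observed score by reliability and the mean by (1 − reliability): T̂ = 0.82·23.2 + 0.18·28.4 = 19.024 + 5.112 = 24.1360.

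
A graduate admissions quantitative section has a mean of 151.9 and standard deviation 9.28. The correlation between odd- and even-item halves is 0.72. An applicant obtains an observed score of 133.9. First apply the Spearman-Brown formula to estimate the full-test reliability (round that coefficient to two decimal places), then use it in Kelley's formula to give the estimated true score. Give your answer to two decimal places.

136.78

Spearman-Brown: ρ = 2r/(1 + r) = 2(0.72)/(1 + 0.72) = 1.440/1.72 = 0.8372 → 0.84
T̂ = ρX + (1 − ρ)μ
  = 0.84 × 133.9 + 0.16 × 151.9
  = 112.476 + 24.304
  = 136.780
  ≈ 136.78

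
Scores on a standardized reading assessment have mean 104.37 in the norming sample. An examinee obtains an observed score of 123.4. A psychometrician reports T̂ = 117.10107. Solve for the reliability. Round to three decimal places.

0.669

T̂ = ρX + (1 − ρ)μ  ⇒  T̂ − μ = ρ(X − μ)
ρ = (T̂ − μ)/(X − μ) = (117.10107 − 104.37) / (123.4 − 104.37) = 12.73107 / 19.03 = 0.66900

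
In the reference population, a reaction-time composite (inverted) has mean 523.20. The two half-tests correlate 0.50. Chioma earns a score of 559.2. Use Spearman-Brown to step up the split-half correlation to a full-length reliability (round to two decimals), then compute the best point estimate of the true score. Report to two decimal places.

547.32

Spearman-Brown: ρ = 2r/(1 + r) = 2(0.50)/(1 + 0.50) = 1.000/1.50 = 0.6667 → 0.67
Weight the observed score by reliability and the mean by (1 − reliability): T̂ = 0.67·559.2 + 0.33·523.20 = 374.664 + 172.6560 = 547.320.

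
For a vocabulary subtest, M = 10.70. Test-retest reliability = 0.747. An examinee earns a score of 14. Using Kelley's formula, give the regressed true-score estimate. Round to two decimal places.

13.17

T̂ = 0.747(14) + 0.253(10.70) = 10.458 + 2.70710 = 13.165 → 13.17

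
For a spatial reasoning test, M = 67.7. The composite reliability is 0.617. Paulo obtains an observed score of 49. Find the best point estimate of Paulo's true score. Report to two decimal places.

T̂ = ρX + (1 − ρ)μ
  = 0.617 × 49 + 0.383 × 67.7
  = 30.233 + 25.9291
  = 56.162
  ≈ 56.16

56.16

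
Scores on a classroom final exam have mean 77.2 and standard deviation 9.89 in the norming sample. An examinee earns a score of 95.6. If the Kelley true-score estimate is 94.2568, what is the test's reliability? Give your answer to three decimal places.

0.927

T̂ = ρX + (1 − ρ)μ  ⇒  T̂ − μ = ρ(X − μ)
ρ = (T̂ − μ)/(X − μ) = (94.2568 − 77.2) / (95.6 − 77.2) = 17.0568 / 18.4 = 0.92700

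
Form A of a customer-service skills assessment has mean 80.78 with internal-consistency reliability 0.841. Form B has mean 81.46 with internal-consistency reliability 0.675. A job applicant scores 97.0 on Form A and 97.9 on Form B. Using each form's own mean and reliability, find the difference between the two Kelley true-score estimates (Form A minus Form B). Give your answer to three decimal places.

1.864

T̂_A = 0.841(97.0) + 0.159(80.78) = 94.42102
T̂_B = 0.675(97.9) + 0.325(81.46) = 92.55700
T̂_A − T̂_B = 1.86402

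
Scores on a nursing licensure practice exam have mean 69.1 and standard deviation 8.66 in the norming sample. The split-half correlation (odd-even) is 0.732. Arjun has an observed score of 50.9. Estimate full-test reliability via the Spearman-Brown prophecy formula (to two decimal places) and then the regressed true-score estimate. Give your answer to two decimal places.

Spearman-Brown: ρ = 2r/(1 + r) = 2(0.732)/(1 + 0.732) = 1.4640/1.732 = 0.8453 → 0.85
Weight the observed score by reliability and the mean by (1 − reliability): T̂ = 0.85·50.9 + 0.15·69.1 = 43.265 + 10.365 = 53.630.

53.63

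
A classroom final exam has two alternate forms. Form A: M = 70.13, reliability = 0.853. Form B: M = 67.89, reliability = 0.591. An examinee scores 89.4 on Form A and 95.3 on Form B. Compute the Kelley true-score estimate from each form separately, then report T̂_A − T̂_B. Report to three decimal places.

2.478

T̂_A = 0.853(89.4) + 0.147(70.13) = 86.56731
T̂_B = 0.591(95.3) + 0.409(67.89) = 84.08931
T̂_A − T̂_B = 2.47800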